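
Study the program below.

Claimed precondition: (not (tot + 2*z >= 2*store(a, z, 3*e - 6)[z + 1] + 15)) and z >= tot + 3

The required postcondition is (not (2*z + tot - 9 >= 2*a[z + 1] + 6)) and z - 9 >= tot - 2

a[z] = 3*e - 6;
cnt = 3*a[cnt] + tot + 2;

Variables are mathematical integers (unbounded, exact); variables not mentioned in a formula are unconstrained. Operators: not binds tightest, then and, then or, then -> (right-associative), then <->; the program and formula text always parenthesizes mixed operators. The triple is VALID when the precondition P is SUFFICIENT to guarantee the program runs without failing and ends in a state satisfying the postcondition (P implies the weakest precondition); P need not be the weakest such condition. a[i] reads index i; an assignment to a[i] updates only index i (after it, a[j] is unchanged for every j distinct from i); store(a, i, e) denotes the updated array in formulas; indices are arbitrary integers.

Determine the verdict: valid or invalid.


Working backward. After the program, the postcondition (not (2*z + tot - 9 >= 2*a[z + 1] + 6)) and z - 9 >= tot - 2 must hold; in canonical form it is (not (tot + 2*z >= 2*a[z + 1] + 15)) and z >= tot + 7.
Before cnt := 3*a[cnt] + tot + 2: (not (tot + 2*z >= 2*a[z + 1] + 15)) and z >= tot + 7
Before a[z] := 3*e - 6: (not (tot + 2*z >= 2*store(a, z, 3*e - 6)[z + 1] + 15)) and z >= tot + 7
The weakest precondition is (not (tot + 2*z >= 2*store(a, z, 3*e - 6)[z + 1] + 15)) and z >= tot + 7.
Check whether (not (tot + 2*z >= 2*store(a, z, 3*e - 6)[z + 1] + 15)) and z >= tot + 3 implies it.
Countermodel: at the initial state a = {[0] = 0, [1] = 0, elsewhere 0}, e = 0, tot = -3, z = 0, the precondition holds but the weakest precondition fails.
Answer: invalid


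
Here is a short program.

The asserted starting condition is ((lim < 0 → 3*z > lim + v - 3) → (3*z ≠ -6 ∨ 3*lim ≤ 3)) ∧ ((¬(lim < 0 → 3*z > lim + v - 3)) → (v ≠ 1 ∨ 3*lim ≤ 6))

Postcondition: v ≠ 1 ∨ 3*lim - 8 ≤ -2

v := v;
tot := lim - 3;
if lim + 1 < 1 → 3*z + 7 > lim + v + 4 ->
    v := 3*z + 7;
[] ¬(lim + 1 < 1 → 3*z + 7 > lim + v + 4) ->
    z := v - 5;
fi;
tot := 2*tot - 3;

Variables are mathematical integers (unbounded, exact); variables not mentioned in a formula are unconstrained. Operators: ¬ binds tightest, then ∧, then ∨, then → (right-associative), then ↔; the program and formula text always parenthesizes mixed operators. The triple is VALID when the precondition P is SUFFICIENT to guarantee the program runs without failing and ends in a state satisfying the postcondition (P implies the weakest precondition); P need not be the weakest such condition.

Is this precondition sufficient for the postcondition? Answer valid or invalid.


Working backward. After the program, the postcondition v ≠ 1 ∨ 3*lim - 8 ≤ -2 must hold; in canonical form it is v ≠ 1 ∨ 3*lim ≤ 6.
Before tot := 2*tot - 3: v ≠ 1 ∨ 3*lim ≤ 6
Then branch requires 3*z ≠ -6 ∨ 3*lim ≤ 6; else branch requires v ≠ 1 ∨ 3*lim ≤ 6.
Before the if: ((lim < 0 → 3*z > lim + v - 3) → (3*z ≠ -6 ∨ 3*lim ≤ 6)) ∧ ((¬(lim < 0 → 3*z > lim + v - 3)) → (v ≠ 1 ∨ 3*lim ≤ 6))
Before tot := lim - 3: ((lim < 0 → 3*z > lim + v - 3) → (3*z ≠ -6 ∨ 3*lim ≤ 6)) ∧ ((¬(lim < 0 → 3*z > lim + v - 3)) → (v ≠ 1 ∨ 3*lim ≤ 6))
Before v := v: ((lim < 0 → 3*z > lim + v - 3) → (3*z ≠ -6 ∨ 3*lim ≤ 6)) ∧ ((¬(lim < 0 → 3*z > lim + v - 3)) → (v ≠ 1 ∨ 3*lim ≤ 6))
The weakest precondition is ((lim < 0 → 3*z > lim + v - 3) → (3*z ≠ -6 ∨ 3*lim ≤ 6)) ∧ ((¬(lim < 0 → 3*z > lim + v - 3)) → (v ≠ 1 ∨ 3*lim ≤ 6)).
Check whether ((lim < 0 → 3*z > lim + v - 3) → (3*z ≠ -6 ∨ 3*lim ≤ 3)) ∧ ((¬(lim < 0 → 3*z > lim + v - 3)) → (v ≠ 1 ∨ 3*lim ≤ 6)) implies it.
Every state satisfying the precondition satisfies the weakest precondition: the implication holds.
Answer: valid


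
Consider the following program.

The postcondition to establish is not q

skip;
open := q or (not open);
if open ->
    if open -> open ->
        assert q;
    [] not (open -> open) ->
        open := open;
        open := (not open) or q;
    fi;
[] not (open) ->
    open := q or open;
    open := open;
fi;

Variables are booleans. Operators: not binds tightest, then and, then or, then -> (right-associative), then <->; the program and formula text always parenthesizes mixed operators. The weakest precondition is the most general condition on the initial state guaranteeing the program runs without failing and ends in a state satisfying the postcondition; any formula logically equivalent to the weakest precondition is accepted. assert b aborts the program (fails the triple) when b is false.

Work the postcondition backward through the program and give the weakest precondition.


Working backward. After the program, not q must hold.
Then branch requires false; else branch requires not q.
Before the if: (not open) and ((not open) -> (not q))
Before open := q or (not open): (not (q or (not open))) and ((not (q or (not open))) -> (not q))
Before skip: (not (q or (not open))) and ((not (q or (not open))) -> (not q))
Answer: WP = (not (q or (not open))) and ((not (q or (not open))) -> (not q))


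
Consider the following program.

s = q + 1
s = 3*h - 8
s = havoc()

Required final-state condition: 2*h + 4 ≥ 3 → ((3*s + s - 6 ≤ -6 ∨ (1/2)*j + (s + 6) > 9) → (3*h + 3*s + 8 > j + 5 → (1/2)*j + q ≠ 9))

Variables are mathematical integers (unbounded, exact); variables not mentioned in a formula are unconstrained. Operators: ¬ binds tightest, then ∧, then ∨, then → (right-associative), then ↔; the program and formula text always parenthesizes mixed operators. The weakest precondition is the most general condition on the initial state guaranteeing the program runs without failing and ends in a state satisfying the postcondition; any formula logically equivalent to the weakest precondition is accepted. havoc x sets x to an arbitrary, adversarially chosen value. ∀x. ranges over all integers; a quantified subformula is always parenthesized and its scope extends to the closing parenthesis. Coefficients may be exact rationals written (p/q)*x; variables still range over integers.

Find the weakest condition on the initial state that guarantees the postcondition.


Working backward. After the program, the postcondition 2*h + 4 ≥ 3 → ((3*s + s - 6 ≤ -6 ∨ (1/2)*j + (s + 6) > 9) → (3*h + 3*s + 8 > j + 5 → (1/2)*j + q ≠ 9)) must hold; in canonical form it is 2*h ≥ -1 → ((4*s ≤ 0 ∨ (1/2)*j + s > 3) → (3*h + 3*s > j - 3 → (1/2)*j + q ≠ 9)).
Before havoc s: ∀s_1. (2*h ≥ -1 → ((4*s_1 ≤ 0 ∨ (1/2)*j + s_1 > 3) → (3*h + 3*s_1 > j - 3 → (1/2)*j + q ≠ 9)))
Before s := 3*h - 8: ∀s_1. (2*h ≥ -1 → ((4*s_1 ≤ 0 ∨ (1/2)*j + s_1 > 3) → (3*h + 3*s_1 > j - 3 → (1/2)*j + q ≠ 9)))
Before s := q + 1: ∀s_1. (2*h ≥ -1 → ((4*s_1 ≤ 0 ∨ (1/2)*j + s_1 > 3) → (3*h + 3*s_1 > j - 3 → (1/2)*j + q ≠ 9)))
Answer: WP = ∀s_1. (2*h ≥ -1 → ((4*s_1 ≤ 0 ∨ (1/2)*j + s_1 > 3) → (3*h + 3*s_1 > j - 3 → (1/2)*j + q ≠ 9)))


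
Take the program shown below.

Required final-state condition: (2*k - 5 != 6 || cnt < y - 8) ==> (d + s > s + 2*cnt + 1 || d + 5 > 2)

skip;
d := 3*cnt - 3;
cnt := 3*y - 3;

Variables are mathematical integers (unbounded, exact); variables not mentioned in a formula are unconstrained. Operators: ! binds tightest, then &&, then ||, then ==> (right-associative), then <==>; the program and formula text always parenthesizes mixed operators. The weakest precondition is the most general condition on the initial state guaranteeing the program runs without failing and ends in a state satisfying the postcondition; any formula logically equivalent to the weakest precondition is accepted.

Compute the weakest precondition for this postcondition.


Working backward. After the program, the postcondition (2*k - 5 != 6 || cnt < y - 8) ==> (d + s > s + 2*cnt + 1 || d + 5 > 2) must hold; in canonical form it is (2*k != 11 || cnt < y - 8) ==> (d > 2*cnt + 1 || d > -3).
Before cnt := 3*y - 3: (2*k != 11 || 2*y < -5) ==> (d > 6*y - 5 || d > -3)
Before d := 3*cnt - 3: (2*k != 11 || 2*y < -5) ==> (3*cnt > 6*y - 2 || 3*cnt > 0)
Before skip: (2*k != 11 || 2*y < -5) ==> (3*cnt > 6*y - 2 || 3*cnt > 0)
Answer: WP = (2*k != 11 || 2*y < -5) ==> (3*cnt > 6*y - 2 || 3*cnt > 0)


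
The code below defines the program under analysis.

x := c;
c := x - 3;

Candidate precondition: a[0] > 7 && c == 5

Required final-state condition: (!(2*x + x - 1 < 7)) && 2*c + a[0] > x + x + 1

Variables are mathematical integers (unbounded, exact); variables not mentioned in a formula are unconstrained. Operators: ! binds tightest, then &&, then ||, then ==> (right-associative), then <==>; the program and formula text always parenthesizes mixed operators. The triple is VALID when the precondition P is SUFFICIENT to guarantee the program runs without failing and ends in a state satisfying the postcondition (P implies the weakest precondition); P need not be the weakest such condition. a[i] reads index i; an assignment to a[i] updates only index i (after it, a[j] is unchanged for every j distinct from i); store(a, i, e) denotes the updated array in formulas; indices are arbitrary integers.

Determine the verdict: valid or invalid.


Working backward. After the program, the postcondition (!(2*x + x - 1 < 7)) && 2*c + a[0] > x + x + 1 must hold; in canonical form it is (!(3*x < 8)) && a[0] + 2*c > 2*x + 1.
Before c := x - 3: (!(3*x < 8)) && a[0] > 7
Before x := c: (!(3*c < 8)) && a[0] > 7
The weakest precondition is (!(3*c < 8)) && a[0] > 7.
Check whether a[0] > 7 && c == 5 implies it.
Every state satisfying the precondition satisfies the weakest precondition: the implication holds.
Answer: valid


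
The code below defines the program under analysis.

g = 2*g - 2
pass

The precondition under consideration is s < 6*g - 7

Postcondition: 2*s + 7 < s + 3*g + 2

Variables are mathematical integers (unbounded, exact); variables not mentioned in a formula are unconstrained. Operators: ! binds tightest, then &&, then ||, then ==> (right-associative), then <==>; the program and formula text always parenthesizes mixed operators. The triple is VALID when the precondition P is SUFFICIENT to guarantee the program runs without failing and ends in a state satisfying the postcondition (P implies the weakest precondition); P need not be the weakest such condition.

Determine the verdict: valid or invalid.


Working backward. After the program, the postcondition 2*s + 7 < s + 3*g + 2 must hold; in canonical form it is s < 3*g - 5.
Before skip: s < 3*g - 5
Before g := 2*g - 2: s < 6*g - 11
The weakest precondition is s < 6*g - 11.
Check whether s < 6*g - 7 implies it.
Countermodel: at the initial state g = 0, s = -8, the precondition holds but the weakest precondition fails.
Answer: invalid


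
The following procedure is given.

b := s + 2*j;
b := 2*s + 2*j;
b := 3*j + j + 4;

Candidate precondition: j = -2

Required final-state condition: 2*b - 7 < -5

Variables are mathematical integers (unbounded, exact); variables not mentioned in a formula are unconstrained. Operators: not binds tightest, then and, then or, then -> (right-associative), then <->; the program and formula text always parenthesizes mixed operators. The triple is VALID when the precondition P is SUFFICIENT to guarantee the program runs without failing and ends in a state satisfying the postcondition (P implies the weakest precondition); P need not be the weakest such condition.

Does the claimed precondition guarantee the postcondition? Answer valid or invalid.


Working backward. After the program, the postcondition 2*b - 7 < -5 must hold; in canonical form it is 2*b < 2.
Before b := 3*j + j + 4: 8*j < -6
Before b := 2*s + 2*j: 8*j < -6
Before b := s + 2*j: 8*j < -6
The weakest precondition is 8*j < -6.
Check whether j = -2 implies it.
Every state satisfying the precondition satisfies the weakest precondition: the implication holds.
Answer: valid


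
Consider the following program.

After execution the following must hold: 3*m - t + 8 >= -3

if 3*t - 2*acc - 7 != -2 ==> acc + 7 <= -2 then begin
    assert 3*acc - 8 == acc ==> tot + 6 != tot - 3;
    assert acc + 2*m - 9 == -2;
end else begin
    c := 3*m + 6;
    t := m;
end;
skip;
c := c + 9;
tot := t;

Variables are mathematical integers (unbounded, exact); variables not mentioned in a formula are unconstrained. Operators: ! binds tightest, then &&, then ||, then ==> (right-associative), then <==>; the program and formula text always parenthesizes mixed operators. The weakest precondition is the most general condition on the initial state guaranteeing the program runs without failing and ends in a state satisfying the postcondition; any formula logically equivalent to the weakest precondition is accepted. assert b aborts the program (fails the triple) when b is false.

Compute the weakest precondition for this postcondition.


Working backward. After the program, the postcondition 3*m - t + 8 >= -3 must hold; in canonical form it is 3*m >= t - 11.
Before tot := t: 3*m >= t - 11
Before c := c + 9: 3*m >= t - 11
Before skip: 3*m >= t - 11
Then branch requires acc + 2*m == 7 && 3*m >= t - 11; else branch requires 2*m >= -11.
Before the if: ((3*t != 2*acc + 5 ==> acc <= -9) ==> (acc + 2*m == 7 && 3*m >= t - 11)) && ((!(3*t != 2*acc + 5 ==> acc <= -9)) ==> 2*m >= -11)
Answer: WP = ((3*t != 2*acc + 5 ==> acc <= -9) ==> (acc + 2*m == 7 && 3*m >= t - 11)) && ((!(3*t != 2*acc + 5 ==> acc <= -9)) ==> 2*m >= -11)


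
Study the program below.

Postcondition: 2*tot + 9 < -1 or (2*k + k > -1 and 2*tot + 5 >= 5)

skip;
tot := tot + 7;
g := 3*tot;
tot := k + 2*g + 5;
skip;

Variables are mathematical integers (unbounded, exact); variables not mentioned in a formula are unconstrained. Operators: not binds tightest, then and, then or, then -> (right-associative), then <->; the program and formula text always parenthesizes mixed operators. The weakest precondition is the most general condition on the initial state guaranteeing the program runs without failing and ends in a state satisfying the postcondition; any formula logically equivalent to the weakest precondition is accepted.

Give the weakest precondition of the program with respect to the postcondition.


Working backward. After the program, the postcondition 2*tot + 9 < -1 or (2*k + k > -1 and 2*tot + 5 >= 5) must hold; in canonical form it is 2*tot < -10 or (3*k > -1 and 2*tot >= 0).
Before skip: 2*tot < -10 or (3*k > -1 and 2*tot >= 0)
Before tot := k + 2*g + 5: 4*g + 2*k < -20 or (3*k > -1 and 4*g + 2*k >= -10)
Before g := 3*tot: 2*k + 12*tot < -20 or (3*k > -1 and 2*k + 12*tot >= -10)
Before tot := tot + 7: 2*k + 12*tot < -104 or (3*k > -1 and 2*k + 12*tot >= -94)
Before skip: 2*k + 12*tot < -104 or (3*k > -1 and 2*k + 12*tot >= -94)
Answer: WP = 2*k + 12*tot < -104 or (3*k > -1 and 2*k + 12*tot >= -94)


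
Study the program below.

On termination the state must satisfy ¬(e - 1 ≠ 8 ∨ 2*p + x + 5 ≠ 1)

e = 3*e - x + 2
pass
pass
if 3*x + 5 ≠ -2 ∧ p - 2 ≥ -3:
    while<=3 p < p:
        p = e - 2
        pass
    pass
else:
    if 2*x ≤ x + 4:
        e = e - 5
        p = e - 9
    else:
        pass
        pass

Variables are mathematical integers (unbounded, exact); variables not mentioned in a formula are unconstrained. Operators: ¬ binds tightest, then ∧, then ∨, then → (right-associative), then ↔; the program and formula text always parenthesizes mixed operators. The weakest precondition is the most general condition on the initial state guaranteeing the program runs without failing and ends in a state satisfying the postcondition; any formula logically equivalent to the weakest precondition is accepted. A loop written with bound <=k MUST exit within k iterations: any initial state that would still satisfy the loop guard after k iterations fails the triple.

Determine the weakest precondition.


Working backward. After the program, the postcondition ¬(e - 1 ≠ 8 ∨ 2*p + x + 5 ≠ 1) must hold; in canonical form it is ¬(e ≠ 9 ∨ 2*p + x ≠ -4).
Then branch requires ¬(e ≠ 9 ∨ 2*p + x ≠ -4); else branch requires (x ≤ 4 → (¬(e ≠ 14 ∨ 2*e + x ≠ 24))) ∧ ((¬(x ≤ 4)) → (¬(e ≠ 9 ∨ 2*p + x ≠ -4))).
Before the if: ((3*x ≠ -7 ∧ p ≥ -1) → (¬(e ≠ 9 ∨ 2*p + x ≠ -4))) ∧ ((¬(3*x ≠ -7 ∧ p ≥ -1)) → ((x ≤ 4 → (¬(e ≠ 14 ∨ 2*e + x ≠ 24))) ∧ ((¬(x ≤ 4)) → (¬(e ≠ 9 ∨ 2*p + x ≠ -4)))))
Before skip: ((3*x ≠ -7 ∧ p ≥ -1) → (¬(e ≠ 9 ∨ 2*p + x ≠ -4))) ∧ ((¬(3*x ≠ -7 ∧ p ≥ -1)) → ((x ≤ 4 → (¬(e ≠ 14 ∨ 2*e + x ≠ 24))) ∧ ((¬(x ≤ 4)) → (¬(e ≠ 9 ∨ 2*p + x ≠ -4)))))
Before skip: ((3*x ≠ -7 ∧ p ≥ -1) → (¬(e ≠ 9 ∨ 2*p + x ≠ -4))) ∧ ((¬(3*x ≠ -7 ∧ p ≥ -1)) → ((x ≤ 4 → (¬(e ≠ 14 ∨ 2*e + x ≠ 24))) ∧ ((¬(x ≤ 4)) → (¬(e ≠ 9 ∨ 2*p + x ≠ -4)))))
Before e := 3*e - x + 2: ((3*x ≠ -7 ∧ p ≥ -1) → (¬(3*e ≠ x + 7 ∨ 2*p + x ≠ -4))) ∧ ((¬(3*x ≠ -7 ∧ p ≥ -1)) → ((x ≤ 4 → (¬(3*e ≠ x + 12 ∨ 6*e ≠ x + 20))) ∧ ((¬(x ≤ 4)) → (¬(3*e ≠ x + 7 ∨ 2*p + x ≠ -4)))))
Answer: WP = ((3*x ≠ -7 ∧ p ≥ -1) → (¬(3*e ≠ x + 7 ∨ 2*p + x ≠ -4))) ∧ ((¬(3*x ≠ -7 ∧ p ≥ -1)) → ((x ≤ 4 → (¬(3*e ≠ x + 12 ∨ 6*e ≠ x + 20))) ∧ ((¬(x ≤ 4)) → (¬(3*e ≠ x + 7 ∨ 2*p + x ≠ -4)))))


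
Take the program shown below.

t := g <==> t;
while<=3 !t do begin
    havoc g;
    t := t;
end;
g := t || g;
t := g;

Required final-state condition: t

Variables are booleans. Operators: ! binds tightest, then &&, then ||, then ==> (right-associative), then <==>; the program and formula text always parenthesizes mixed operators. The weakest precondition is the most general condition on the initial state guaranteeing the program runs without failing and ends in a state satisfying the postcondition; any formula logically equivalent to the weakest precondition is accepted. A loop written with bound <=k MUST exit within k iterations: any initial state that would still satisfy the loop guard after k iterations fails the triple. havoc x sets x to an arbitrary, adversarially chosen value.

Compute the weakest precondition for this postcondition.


Working backward. After the program, t must hold.
Before t := g: g
Before g := t || g: t || g
Before the loop (bound <=3), unroll the exhaustion recursion (WP_0 = exit-now case; WP_j = one more guarded iteration, up to j = 3):
  WP_0: t && (t || g)
  WP_1: ((!t) ==> t) && (t ==> (t || g))
  WP_2: ((!t) ==> ((!t) ==> t)) && (t ==> (t || g))
  WP_3: ((!t) ==> ((!t) ==> ((!t) ==> t))) && (t ==> (t || g))
So before the loop: ((!t) ==> ((!t) ==> ((!t) ==> t))) && (t ==> (t || g))
Before t := g <==> t: ((!(g <==> t)) ==> ((!(g <==> t)) ==> ((!(g <==> t)) ==> (g <==> t)))) && ((g <==> t) ==> ((g <==> t) || g))
Answer: WP = ((!(g <==> t)) ==> ((!(g <==> t)) ==> ((!(g <==> t)) ==> (g <==> t)))) && ((g <==> t) ==> ((g <==> t) || g))


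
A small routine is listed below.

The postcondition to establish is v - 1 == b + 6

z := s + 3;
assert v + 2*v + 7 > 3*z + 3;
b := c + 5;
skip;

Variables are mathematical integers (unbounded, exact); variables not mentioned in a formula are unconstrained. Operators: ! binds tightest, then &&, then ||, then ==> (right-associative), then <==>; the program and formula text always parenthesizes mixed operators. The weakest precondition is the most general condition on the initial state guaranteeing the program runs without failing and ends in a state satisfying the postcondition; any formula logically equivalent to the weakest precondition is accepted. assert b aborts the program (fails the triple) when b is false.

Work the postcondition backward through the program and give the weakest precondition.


Working backward. After the program, the postcondition v - 1 == b + 6 must hold; in canonical form it is v == b + 7.
Before skip: v == b + 7
Before b := c + 5: v == c + 12
Before assert v + 2*v + 7 > 3*z + 3: 3*v > 3*z - 4 && v == c + 12
Before z := s + 3: 3*v > 3*s + 5 && v == c + 12
Answer: WP = 3*v > 3*s + 5 && v == c + 12


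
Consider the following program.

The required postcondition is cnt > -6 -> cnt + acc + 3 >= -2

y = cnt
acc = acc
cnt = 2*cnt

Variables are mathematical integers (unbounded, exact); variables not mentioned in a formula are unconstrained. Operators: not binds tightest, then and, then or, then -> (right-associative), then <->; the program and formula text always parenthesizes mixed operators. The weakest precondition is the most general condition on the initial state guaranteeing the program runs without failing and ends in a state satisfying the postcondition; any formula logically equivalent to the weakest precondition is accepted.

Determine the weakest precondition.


Working backward. After the program, the postcondition cnt > -6 -> cnt + acc + 3 >= -2 must hold; in canonical form it is cnt > -6 -> acc + cnt >= -5.
Before cnt := 2*cnt: 2*cnt > -6 -> acc + 2*cnt >= -5
Before acc := acc: 2*cnt > -6 -> acc + 2*cnt >= -5
Before y := cnt: 2*cnt > -6 -> acc + 2*cnt >= -5
Answer: WP = 2*cnt > -6 -> acc + 2*cnt >= -5


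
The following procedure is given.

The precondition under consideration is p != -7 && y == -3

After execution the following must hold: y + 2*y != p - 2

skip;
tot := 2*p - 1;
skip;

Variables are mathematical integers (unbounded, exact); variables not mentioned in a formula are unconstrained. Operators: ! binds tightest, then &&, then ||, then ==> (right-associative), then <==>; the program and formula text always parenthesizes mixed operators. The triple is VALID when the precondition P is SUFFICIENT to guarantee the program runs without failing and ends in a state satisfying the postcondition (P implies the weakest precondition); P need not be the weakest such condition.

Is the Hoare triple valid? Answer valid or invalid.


Working backward. After the program, the postcondition y + 2*y != p - 2 must hold; in canonical form it is 3*y != p - 2.
Before skip: 3*y != p - 2
Before tot := 2*p - 1: 3*y != p - 2
Before skip: 3*y != p - 2
The weakest precondition is 3*y != p - 2.
Check whether p != -7 && y == -3 implies it.
Every state satisfying the precondition satisfies the weakest precondition: the implication holds.
Answer: valid


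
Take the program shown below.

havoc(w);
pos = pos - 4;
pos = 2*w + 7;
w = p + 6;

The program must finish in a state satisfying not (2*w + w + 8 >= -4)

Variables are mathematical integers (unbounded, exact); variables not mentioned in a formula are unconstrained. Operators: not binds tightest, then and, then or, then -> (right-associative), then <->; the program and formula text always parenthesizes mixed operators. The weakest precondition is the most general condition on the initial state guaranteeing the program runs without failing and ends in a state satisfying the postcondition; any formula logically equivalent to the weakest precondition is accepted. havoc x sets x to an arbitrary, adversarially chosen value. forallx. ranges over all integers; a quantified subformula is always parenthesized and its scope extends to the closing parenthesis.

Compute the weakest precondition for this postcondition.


Working backward. After the program, the postcondition not (2*w + w + 8 >= -4) must hold; in canonical form it is not (3*w >= -12).
Before w := p + 6: not (3*p >= -30)
Before pos := 2*w + 7: not (3*p >= -30)
Before pos := pos - 4: not (3*p >= -30)
Before havoc w: not (3*p >= -30)
Answer: WP = not (3*p >= -30)


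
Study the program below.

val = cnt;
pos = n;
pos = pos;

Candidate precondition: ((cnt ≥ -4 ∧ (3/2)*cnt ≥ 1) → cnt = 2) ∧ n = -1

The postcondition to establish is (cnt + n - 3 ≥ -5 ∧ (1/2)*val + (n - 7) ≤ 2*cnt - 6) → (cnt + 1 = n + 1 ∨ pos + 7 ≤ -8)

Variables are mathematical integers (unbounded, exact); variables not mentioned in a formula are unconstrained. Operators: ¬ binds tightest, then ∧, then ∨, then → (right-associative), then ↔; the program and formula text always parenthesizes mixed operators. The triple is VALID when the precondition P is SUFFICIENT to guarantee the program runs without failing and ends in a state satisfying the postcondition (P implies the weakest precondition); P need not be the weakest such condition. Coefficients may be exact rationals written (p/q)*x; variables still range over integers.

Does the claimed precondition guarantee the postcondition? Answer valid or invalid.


Working backward. After the program, the postcondition (cnt + n - 3 ≥ -5 ∧ (1/2)*val + (n - 7) ≤ 2*cnt - 6) → (cnt + 1 = n + 1 ∨ pos + 7 ≤ -8) must hold; in canonical form it is (cnt + n ≥ -2 ∧ n + (1/2)*val ≤ 2*cnt + 1) → (cnt = n ∨ pos ≤ -15).
Before pos := pos: (cnt + n ≥ -2 ∧ n + (1/2)*val ≤ 2*cnt + 1) → (cnt = n ∨ pos ≤ -15)
Before pos := n: (cnt + n ≥ -2 ∧ n + (1/2)*val ≤ 2*cnt + 1) → (cnt = n ∨ n ≤ -15)
Before val := cnt: (cnt + n ≥ -2 ∧ n ≤ (3/2)*cnt + 1) → (cnt = n ∨ n ≤ -15)
The weakest precondition is (cnt + n ≥ -2 ∧ n ≤ (3/2)*cnt + 1) → (cnt = n ∨ n ≤ -15).
Check whether ((cnt ≥ -4 ∧ (3/2)*cnt ≥ 1) → cnt = 2) ∧ n = -1 implies it.
Countermodel: at the initial state cnt = 2, n = -1, the precondition holds but the weakest precondition fails.
Answer: invalid


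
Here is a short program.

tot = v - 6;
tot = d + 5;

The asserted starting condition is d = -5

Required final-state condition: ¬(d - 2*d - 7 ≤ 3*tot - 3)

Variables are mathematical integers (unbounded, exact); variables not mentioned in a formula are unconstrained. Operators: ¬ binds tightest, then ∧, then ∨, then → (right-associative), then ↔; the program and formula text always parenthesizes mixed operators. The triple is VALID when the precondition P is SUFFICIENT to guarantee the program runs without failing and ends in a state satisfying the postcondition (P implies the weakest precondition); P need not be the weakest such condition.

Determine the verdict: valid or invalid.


Working backward. After the program, the postcondition ¬(d - 2*d - 7 ≤ 3*tot - 3) must hold; in canonical form it is ¬(d + 3*tot ≥ -4).
Before tot := d + 5: ¬(4*d ≥ -19)
Before tot := v - 6: ¬(4*d ≥ -19)
The weakest precondition is ¬(4*d ≥ -19).
Check whether d = -5 implies it.
Every state satisfying the precondition satisfies the weakest precondition: the implication holds.
Answer: valid


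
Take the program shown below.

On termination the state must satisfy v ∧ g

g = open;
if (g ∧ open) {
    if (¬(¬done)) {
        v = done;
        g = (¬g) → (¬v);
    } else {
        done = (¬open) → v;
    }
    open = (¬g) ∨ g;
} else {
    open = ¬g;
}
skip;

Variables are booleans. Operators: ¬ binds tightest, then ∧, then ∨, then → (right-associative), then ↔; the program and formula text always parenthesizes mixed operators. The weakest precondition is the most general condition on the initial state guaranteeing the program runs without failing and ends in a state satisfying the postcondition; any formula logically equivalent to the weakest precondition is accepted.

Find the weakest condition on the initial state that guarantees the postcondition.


Working backward. After the program, v ∧ g must hold.
Before skip: v ∧ g
Then branch requires (done → (done ∧ ((¬g) → (¬done)))) ∧ ((¬done) → (v ∧ g)); else branch requires v ∧ g.
Before the if: ((g ∧ open) → ((done → (done ∧ ((¬g) → (¬done)))) ∧ ((¬done) → (v ∧ g)))) ∧ ((¬(g ∧ open)) → (v ∧ g))
Before g := open: (open → ((done → (done ∧ ((¬open) → (¬done)))) ∧ ((¬done) → (v ∧ open)))) ∧ ((¬open) → (v ∧ open))
Answer: WP = (open → ((done → (done ∧ ((¬open) → (¬done)))) ∧ ((¬done) → (v ∧ open)))) ∧ ((¬open) → (v ∧ open))


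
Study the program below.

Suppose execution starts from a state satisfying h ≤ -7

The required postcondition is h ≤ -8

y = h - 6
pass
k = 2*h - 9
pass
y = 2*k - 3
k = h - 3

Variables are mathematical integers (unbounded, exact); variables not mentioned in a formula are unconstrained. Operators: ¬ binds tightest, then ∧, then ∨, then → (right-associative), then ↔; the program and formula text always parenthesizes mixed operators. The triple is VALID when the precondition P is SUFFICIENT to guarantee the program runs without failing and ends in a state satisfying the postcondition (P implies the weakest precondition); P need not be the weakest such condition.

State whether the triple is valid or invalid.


Working backward. After the program, h ≤ -8 must hold.
Before k := h - 3: h ≤ -8
Before y := 2*k - 3: h ≤ -8
Before skip: h ≤ -8
Before k := 2*h - 9: h ≤ -8
Before skip: h ≤ -8
Before y := h - 6: h ≤ -8
The weakest precondition is h ≤ -8.
Check whether h ≤ -7 implies it.
Countermodel: at the initial state h = -7, the precondition holds but the weakest precondition fails.
Answer: invalid


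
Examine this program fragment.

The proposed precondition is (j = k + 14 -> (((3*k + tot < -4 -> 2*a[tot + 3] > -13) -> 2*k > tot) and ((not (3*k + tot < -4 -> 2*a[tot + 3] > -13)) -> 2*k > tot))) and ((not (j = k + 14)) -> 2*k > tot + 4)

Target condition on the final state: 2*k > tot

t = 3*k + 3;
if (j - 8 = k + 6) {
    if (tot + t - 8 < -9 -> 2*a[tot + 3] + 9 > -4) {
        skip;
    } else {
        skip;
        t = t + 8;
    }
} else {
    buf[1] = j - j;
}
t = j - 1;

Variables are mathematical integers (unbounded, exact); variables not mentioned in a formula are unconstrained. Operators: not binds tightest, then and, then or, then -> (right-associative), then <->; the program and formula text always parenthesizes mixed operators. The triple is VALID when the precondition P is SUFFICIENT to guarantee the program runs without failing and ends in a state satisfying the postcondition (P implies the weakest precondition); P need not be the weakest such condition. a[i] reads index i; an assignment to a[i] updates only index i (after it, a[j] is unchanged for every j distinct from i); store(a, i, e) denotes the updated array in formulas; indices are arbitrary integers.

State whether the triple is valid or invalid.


Working backward. After the program, 2*k > tot must hold.
Before t := j - 1: 2*k > tot
Then branch requires ((t + tot < -1 -> 2*a[tot + 3] > -13) -> 2*k > tot) and ((not (t + tot < -1 -> 2*a[tot + 3] > -13)) -> 2*k > tot); else branch requires 2*k > tot.
Before the if: (j = k + 14 -> (((t + tot < -1 -> 2*a[tot + 3] > -13) -> 2*k > tot) and ((not (t + tot < -1 -> 2*a[tot + 3] > -13)) -> 2*k > tot))) and ((not (j = k + 14)) -> 2*k > tot)
Before t := 3*k + 3: (j = k + 14 -> (((3*k + tot < -4 -> 2*a[tot + 3] > -13) -> 2*k > tot) and ((not (3*k + tot < -4 -> 2*a[tot + 3] > -13)) -> 2*k > tot))) and ((not (j = k + 14)) -> 2*k > tot)
The weakest precondition is (j = k + 14 -> (((3*k + tot < -4 -> 2*a[tot + 3] > -13) -> 2*k > tot) and ((not (3*k + tot < -4 -> 2*a[tot + 3] > -13)) -> 2*k > tot))) and ((not (j = k + 14)) -> 2*k > tot).
Check whether (j = k + 14 -> (((3*k + tot < -4 -> 2*a[tot + 3] > -13) -> 2*k > tot) and ((not (3*k + tot < -4 -> 2*a[tot + 3] > -13)) -> 2*k > tot))) and ((not (j = k + 14)) -> 2*k > tot + 4) implies it.
Every state satisfying the precondition satisfies the weakest precondition: the implication holds.
Answer: valid


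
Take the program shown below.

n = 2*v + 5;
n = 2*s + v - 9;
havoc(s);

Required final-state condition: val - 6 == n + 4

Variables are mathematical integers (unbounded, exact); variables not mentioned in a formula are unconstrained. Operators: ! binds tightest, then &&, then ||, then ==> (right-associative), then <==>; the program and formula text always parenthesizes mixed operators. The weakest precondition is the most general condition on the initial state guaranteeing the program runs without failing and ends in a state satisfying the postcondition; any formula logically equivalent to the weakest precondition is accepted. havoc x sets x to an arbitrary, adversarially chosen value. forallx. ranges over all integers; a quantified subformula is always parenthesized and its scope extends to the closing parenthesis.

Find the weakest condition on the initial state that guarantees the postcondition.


Working backward. After the program, the postcondition val - 6 == n + 4 must hold; in canonical form it is val == n + 10.
Before havoc s: val == n + 10
Before n := 2*s + v - 9: val == 2*s + v + 1
Before n := 2*v + 5: val == 2*s + v + 1
Answer: WP = val == 2*s + v + 1


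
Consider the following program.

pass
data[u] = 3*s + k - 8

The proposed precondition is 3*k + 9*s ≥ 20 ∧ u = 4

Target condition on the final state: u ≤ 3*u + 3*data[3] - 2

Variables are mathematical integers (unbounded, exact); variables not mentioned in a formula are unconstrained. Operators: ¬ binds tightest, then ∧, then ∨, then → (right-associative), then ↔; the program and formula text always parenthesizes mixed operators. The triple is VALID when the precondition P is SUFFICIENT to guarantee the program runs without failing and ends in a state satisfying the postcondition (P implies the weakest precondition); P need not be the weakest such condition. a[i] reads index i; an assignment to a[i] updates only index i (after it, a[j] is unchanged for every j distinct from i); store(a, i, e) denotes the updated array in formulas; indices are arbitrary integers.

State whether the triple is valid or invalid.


Working backward. After the program, the postcondition u ≤ 3*u + 3*data[3] - 2 must hold; in canonical form it is 3*data[3] + 2*u ≥ 2.
Before data[u] := 3*s + k - 8: 3*store(data, u, k + 3*s - 8)[3] + 2*u ≥ 2
Before skip: 3*store(data, u, k + 3*s - 8)[3] + 2*u ≥ 2
The weakest precondition is 3*store(data, u, k + 3*s - 8)[3] + 2*u ≥ 2.
Check whether 3*k + 9*s ≥ 20 ∧ u = 4 implies it.
Countermodel: at the initial state data = {[3] = -3, [4] = -3, elsewhere -3}, k = 1, s = 2, u = 4, the precondition holds but the weakest precondition fails.
Answer: invalid


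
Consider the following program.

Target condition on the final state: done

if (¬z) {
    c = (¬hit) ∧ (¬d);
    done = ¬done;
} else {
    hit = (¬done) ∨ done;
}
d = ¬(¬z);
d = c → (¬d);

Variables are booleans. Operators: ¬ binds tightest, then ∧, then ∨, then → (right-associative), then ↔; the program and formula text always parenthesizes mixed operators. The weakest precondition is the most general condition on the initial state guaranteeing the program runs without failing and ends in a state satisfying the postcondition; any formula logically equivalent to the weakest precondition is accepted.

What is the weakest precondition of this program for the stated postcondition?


Working backward. After the program, done must hold.
Before d := c → (¬d): done
Before d := ¬(¬z): done
Then branch requires ¬done; else branch requires done.
Before the if: ((¬z) → (¬done)) ∧ (z → done)
Answer: WP = ((¬z) → (¬done)) ∧ (z → done)


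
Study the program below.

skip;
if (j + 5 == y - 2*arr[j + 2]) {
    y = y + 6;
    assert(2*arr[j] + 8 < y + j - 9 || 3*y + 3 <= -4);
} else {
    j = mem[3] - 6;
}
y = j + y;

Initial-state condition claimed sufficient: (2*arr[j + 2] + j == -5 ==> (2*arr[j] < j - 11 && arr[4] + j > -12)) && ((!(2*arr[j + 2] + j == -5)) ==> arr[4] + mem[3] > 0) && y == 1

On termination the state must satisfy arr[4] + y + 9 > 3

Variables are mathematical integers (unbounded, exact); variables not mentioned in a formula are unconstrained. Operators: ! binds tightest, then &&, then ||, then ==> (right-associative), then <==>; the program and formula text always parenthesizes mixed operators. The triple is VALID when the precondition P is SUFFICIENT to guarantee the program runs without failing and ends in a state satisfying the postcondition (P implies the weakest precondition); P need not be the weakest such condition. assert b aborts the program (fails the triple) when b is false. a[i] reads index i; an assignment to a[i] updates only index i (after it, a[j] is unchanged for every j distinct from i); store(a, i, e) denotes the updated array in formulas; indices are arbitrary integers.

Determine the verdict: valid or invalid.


Working backward. After the program, the postcondition arr[4] + y + 9 > 3 must hold; in canonical form it is arr[4] + y > -6.
Before y := j + y: arr[4] + j + y > -6
Then branch requires (2*arr[j] < j + y - 11 || 3*y <= -25) && arr[4] + j + y > -12; else branch requires arr[4] + mem[3] + y > 0.
Before the if: (2*arr[j + 2] + j == y - 5 ==> ((2*arr[j] < j + y - 11 || 3*y <= -25) && arr[4] + j + y > -12)) && ((!(2*arr[j + 2] + j == y - 5)) ==> arr[4] + mem[3] + y > 0)
Before skip: (2*arr[j + 2] + j == y - 5 ==> ((2*arr[j] < j + y - 11 || 3*y <= -25) && arr[4] + j + y > -12)) && ((!(2*arr[j + 2] + j == y - 5)) ==> arr[4] + mem[3] + y > 0)
The weakest precondition is (2*arr[j + 2] + j == y - 5 ==> ((2*arr[j] < j + y - 11 || 3*y <= -25) && arr[4] + j + y > -12)) && ((!(2*arr[j + 2] + j == y - 5)) ==> arr[4] + mem[3] + y > 0).
Check whether (2*arr[j + 2] + j == -5 ==> (2*arr[j] < j - 11 && arr[4] + j > -12)) && ((!(2*arr[j + 2] + j == -5)) ==> arr[4] + mem[3] > 0) && y == 1 implies it.
Countermodel: at the initial state arr = {[0] = -2, [2] = -2, [3] = -2, [4] = -13, elsewhere -2}, j = 0, mem = {[0] = 14, [2] = 14, [3] = 14, [4] = 14, elsewhere 14}, y = 1, the precondition holds but the weakest precondition fails.
Answer: invalid


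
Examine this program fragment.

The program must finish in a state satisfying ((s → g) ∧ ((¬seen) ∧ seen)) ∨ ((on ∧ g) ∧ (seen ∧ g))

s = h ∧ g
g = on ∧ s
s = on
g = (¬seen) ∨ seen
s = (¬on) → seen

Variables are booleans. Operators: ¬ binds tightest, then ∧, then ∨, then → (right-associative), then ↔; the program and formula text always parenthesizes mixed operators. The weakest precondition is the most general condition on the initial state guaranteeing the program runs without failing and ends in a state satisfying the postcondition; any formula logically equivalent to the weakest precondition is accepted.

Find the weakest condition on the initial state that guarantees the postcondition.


Working backward. After the program, the postcondition ((s → g) ∧ ((¬seen) ∧ seen)) ∨ ((on ∧ g) ∧ (seen ∧ g)) must hold; in canonical form it is on ∧ g ∧ seen.
Before s := (¬on) → seen: on ∧ g ∧ seen
Before g := (¬seen) ∨ seen: on ∧ seen
Before s := on: on ∧ seen
Before g := on ∧ s: on ∧ seen
Before s := h ∧ g: on ∧ seen
Answer: WP = on ∧ seen


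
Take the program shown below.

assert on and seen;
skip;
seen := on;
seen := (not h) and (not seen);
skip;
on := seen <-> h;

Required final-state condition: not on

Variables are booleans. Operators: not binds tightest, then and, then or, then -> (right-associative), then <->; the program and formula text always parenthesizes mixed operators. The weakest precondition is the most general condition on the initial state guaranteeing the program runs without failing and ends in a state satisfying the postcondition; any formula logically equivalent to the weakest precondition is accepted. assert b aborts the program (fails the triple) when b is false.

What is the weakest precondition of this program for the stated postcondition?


Working backward. After the program, not on must hold.
Before on := seen <-> h: not (seen <-> h)
Before skip: not (seen <-> h)
Before seen := (not h) and (not seen): not (((not h) and (not seen)) <-> h)
Before seen := on: not (((not h) and (not on)) <-> h)
Before skip: not (((not h) and (not on)) <-> h)
Before assert on and seen: on and seen and (not (((not h) and (not on)) <-> h))
Answer: WP = on and seen and (not (((not h) and (not on)) <-> h))


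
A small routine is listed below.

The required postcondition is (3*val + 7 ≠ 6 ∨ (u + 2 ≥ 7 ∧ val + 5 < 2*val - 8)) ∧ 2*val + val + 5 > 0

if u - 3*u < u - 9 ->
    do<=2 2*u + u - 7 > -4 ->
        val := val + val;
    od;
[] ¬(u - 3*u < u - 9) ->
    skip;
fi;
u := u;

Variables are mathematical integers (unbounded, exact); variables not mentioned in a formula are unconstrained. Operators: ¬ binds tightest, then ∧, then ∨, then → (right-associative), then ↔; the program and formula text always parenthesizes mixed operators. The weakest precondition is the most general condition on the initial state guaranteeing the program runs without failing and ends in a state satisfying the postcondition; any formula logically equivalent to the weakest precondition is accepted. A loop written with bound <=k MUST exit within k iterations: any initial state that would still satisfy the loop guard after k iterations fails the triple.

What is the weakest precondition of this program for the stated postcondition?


Working backward. After the program, the postcondition (3*val + 7 ≠ 6 ∨ (u + 2 ≥ 7 ∧ val + 5 < 2*val - 8)) ∧ 2*val + val + 5 > 0 must hold; in canonical form it is (3*val ≠ -1 ∨ (u ≥ 5 ∧ val > 13)) ∧ 3*val > -5.
Before u := u: (3*val ≠ -1 ∨ (u ≥ 5 ∧ val > 13)) ∧ 3*val > -5
Then branch requires (3*u > 3 → ((3*u > 3 → ((¬(3*u > 3)) ∧ (12*val ≠ -1 ∨ (u ≥ 5 ∧ 4*val > 13)) ∧ 12*val > -5)) ∧ ((¬(3*u > 3)) → ((6*val ≠ -1 ∨ (u ≥ 5 ∧ 2*val > 13)) ∧ 6*val > -5)))) ∧ ((¬(3*u > 3)) → ((3*val ≠ -1 ∨ (u ≥ 5 ∧ val > 13)) ∧ 3*val > -5)); else branch requires (3*val ≠ -1 ∨ (u ≥ 5 ∧ val > 13)) ∧ 3*val > -5.
Before the if: (3*u > 9 → ((3*u > 3 → ((3*u > 3 → ((¬(3*u > 3)) ∧ (12*val ≠ -1 ∨ (u ≥ 5 ∧ 4*val > 13)) ∧ 12*val > -5)) ∧ ((¬(3*u > 3)) → ((6*val ≠ -1 ∨ (u ≥ 5 ∧ 2*val > 13)) ∧ 6*val > -5)))) ∧ ((¬(3*u > 3)) → ((3*val ≠ -1 ∨ (u ≥ 5 ∧ val > 13)) ∧ 3*val > -5)))) ∧ ((¬(3*u > 9)) → ((3*val ≠ -1 ∨ (u ≥ 5 ∧ val > 13)) ∧ 3*val > -5))
Answer: WP = (3*u > 9 → ((3*u > 3 → ((3*u > 3 → ((¬(3*u > 3)) ∧ (12*val ≠ -1 ∨ (u ≥ 5 ∧ 4*val > 13)) ∧ 12*val > -5)) ∧ ((¬(3*u > 3)) → ((6*val ≠ -1 ∨ (u ≥ 5 ∧ 2*val > 13)) ∧ 6*val > -5)))) ∧ ((¬(3*u > 3)) → ((3*val ≠ -1 ∨ (u ≥ 5 ∧ val > 13)) ∧ 3*val > -5)))) ∧ ((¬(3*u > 9)) → ((3*val ≠ -1 ∨ (u ≥ 5 ∧ val > 13)) ∧ 3*val > -5))
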